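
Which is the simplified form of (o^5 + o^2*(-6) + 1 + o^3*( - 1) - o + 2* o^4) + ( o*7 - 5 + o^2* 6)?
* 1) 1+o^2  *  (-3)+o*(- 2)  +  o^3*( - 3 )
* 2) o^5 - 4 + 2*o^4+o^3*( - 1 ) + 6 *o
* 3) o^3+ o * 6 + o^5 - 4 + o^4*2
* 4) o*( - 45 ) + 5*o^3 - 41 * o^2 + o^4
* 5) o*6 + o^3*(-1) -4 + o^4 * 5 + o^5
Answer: 2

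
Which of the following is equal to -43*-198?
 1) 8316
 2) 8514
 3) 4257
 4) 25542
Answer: 2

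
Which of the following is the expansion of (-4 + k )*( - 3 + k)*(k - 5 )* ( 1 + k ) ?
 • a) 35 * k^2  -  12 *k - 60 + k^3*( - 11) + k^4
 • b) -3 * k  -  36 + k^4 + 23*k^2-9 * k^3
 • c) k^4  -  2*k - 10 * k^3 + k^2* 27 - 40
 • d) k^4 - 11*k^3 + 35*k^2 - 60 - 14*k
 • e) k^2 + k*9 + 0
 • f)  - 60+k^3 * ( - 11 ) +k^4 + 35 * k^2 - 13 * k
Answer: f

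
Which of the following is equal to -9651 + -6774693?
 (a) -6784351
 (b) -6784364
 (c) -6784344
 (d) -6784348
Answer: c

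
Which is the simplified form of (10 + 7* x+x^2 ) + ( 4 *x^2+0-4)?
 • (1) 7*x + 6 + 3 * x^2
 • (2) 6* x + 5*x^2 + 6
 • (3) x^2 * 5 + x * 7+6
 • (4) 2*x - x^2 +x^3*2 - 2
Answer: 3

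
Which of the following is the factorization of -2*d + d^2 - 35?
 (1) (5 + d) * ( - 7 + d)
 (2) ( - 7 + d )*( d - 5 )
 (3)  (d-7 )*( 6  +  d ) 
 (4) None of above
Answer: 1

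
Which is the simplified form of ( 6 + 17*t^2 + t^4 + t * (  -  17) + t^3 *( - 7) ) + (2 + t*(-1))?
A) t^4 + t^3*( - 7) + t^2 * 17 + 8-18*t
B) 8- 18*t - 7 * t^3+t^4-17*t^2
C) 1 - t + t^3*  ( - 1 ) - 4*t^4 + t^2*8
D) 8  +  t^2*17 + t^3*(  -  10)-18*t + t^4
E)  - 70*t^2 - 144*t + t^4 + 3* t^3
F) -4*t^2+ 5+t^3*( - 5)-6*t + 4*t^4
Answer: A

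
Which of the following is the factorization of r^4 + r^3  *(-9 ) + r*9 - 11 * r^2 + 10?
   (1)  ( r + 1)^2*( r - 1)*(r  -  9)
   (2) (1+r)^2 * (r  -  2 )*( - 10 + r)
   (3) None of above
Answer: 3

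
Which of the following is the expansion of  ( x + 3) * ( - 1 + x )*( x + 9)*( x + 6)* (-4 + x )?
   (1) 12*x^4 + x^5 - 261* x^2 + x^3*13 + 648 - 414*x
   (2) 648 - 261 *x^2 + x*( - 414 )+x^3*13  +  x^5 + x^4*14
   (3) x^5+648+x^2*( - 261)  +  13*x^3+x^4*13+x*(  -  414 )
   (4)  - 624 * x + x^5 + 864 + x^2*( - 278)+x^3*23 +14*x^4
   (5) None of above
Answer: 3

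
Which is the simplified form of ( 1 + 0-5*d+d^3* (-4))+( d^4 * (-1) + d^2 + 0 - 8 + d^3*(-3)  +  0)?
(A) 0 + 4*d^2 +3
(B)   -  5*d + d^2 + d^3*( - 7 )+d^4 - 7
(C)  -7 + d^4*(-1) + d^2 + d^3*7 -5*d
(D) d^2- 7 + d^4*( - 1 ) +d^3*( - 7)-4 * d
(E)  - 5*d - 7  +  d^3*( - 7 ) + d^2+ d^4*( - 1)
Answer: E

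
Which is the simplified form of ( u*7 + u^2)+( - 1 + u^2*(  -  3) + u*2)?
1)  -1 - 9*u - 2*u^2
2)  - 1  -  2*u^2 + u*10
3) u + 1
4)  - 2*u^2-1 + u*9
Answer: 4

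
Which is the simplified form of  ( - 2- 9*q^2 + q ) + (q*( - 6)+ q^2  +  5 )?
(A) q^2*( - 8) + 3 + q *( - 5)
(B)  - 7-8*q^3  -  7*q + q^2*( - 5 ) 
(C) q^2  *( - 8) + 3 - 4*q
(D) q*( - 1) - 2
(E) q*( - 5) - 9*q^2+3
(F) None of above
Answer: A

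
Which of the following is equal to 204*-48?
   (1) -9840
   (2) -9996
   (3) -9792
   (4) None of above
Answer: 3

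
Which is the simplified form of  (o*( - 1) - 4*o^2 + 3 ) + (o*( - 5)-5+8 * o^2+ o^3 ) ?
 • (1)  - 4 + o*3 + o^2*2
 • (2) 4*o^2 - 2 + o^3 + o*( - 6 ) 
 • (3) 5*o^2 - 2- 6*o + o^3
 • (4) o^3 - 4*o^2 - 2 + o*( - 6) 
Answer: 2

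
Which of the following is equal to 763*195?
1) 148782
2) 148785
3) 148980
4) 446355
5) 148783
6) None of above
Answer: 2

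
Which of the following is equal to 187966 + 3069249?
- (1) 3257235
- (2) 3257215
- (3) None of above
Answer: 2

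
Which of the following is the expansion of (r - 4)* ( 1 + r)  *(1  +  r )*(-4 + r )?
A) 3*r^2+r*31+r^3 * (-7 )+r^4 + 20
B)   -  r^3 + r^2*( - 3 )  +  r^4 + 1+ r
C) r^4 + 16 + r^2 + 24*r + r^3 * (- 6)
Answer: C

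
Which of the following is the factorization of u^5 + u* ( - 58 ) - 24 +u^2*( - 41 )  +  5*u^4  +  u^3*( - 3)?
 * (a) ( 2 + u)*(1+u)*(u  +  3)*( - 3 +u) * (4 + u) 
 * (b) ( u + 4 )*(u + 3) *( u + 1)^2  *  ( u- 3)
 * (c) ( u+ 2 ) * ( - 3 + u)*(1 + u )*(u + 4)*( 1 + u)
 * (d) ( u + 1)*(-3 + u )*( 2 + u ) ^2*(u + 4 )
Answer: c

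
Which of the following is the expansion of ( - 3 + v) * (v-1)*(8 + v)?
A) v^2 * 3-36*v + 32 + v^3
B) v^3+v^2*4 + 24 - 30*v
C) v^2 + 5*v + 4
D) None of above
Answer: D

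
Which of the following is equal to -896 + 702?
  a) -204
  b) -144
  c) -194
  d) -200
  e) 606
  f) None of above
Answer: c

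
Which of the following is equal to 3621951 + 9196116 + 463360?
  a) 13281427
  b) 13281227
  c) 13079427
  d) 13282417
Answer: a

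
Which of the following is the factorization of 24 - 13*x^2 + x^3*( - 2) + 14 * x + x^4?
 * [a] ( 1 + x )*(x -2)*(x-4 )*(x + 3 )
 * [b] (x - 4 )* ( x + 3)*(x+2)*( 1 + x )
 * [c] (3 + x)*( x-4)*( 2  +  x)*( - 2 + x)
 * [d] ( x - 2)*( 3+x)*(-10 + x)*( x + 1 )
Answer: a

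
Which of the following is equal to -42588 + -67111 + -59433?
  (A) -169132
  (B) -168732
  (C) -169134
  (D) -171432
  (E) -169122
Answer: A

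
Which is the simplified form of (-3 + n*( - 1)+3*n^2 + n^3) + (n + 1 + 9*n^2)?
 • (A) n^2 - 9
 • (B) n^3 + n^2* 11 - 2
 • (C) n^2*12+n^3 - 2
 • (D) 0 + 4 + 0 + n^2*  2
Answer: C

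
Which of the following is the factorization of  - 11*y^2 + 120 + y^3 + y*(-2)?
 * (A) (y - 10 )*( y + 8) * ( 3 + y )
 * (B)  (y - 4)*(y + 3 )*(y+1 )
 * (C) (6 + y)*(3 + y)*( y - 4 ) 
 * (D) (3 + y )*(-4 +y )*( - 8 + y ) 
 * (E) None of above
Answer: E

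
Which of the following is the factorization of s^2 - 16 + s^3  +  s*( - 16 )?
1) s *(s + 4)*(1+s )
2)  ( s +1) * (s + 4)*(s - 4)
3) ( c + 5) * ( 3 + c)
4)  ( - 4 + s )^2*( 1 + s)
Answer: 2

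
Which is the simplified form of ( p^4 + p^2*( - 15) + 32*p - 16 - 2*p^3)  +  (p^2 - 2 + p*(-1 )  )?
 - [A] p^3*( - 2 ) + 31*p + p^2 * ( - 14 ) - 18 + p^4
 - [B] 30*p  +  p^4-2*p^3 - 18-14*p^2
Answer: A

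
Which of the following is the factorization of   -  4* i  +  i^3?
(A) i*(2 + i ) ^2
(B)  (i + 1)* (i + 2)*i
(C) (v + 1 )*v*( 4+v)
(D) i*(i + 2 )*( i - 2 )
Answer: D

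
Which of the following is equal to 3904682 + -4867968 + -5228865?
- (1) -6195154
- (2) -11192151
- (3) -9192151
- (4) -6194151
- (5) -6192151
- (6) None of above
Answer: 5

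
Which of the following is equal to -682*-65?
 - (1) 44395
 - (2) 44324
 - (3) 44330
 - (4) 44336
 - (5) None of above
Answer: 3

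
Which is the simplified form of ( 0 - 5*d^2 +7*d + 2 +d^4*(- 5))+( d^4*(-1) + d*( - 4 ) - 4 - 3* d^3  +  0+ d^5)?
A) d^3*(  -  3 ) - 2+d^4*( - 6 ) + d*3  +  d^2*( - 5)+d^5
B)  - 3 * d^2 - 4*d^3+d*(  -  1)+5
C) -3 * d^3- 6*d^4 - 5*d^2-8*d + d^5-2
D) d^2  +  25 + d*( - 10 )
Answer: A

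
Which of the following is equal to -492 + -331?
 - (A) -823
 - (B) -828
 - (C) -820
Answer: A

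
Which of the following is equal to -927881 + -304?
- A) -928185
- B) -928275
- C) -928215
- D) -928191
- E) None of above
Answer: A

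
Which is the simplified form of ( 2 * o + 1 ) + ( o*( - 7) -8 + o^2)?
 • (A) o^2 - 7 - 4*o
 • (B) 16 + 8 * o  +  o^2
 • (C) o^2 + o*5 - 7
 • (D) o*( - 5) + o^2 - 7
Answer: D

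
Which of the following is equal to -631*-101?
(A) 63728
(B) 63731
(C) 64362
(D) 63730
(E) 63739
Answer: B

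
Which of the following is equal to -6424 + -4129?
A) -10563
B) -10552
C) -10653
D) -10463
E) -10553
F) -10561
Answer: E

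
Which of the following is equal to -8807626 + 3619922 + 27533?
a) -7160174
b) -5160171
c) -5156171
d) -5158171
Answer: b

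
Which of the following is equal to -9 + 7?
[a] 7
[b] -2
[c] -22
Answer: b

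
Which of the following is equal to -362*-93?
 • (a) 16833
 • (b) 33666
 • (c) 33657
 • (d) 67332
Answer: b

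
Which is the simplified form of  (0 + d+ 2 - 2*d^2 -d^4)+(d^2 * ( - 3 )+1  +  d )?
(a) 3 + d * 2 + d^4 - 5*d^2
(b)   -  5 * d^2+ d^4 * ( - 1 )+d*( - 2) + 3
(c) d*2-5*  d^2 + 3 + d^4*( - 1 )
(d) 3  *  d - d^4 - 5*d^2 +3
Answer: c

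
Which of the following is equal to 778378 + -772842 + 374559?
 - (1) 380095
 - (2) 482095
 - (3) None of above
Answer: 1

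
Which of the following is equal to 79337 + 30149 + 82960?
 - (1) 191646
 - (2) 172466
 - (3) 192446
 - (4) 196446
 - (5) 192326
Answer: 3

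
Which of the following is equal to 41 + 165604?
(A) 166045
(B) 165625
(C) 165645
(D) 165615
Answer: C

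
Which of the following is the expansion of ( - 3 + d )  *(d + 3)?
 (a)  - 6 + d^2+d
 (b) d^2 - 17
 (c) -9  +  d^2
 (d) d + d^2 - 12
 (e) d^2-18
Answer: c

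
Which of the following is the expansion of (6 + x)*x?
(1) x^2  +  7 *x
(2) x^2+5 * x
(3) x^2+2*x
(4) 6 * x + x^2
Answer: 4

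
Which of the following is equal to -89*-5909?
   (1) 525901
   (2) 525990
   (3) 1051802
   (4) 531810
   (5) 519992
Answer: 1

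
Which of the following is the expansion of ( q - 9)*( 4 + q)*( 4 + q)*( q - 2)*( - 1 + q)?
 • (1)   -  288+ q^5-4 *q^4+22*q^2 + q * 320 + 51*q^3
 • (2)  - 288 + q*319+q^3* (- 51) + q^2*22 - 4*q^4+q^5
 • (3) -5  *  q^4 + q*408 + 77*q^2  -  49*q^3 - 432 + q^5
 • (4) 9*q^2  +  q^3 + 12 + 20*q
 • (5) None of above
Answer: 5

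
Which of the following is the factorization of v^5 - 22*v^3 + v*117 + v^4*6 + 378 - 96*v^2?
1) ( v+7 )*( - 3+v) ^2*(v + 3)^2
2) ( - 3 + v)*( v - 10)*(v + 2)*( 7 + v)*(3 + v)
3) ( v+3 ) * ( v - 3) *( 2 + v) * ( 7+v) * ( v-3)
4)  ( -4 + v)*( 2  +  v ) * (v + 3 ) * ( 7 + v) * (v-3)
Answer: 3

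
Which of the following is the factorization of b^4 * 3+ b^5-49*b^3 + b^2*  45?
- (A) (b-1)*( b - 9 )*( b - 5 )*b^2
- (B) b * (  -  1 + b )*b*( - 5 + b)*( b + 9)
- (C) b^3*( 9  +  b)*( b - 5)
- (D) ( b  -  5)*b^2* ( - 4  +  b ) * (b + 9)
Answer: B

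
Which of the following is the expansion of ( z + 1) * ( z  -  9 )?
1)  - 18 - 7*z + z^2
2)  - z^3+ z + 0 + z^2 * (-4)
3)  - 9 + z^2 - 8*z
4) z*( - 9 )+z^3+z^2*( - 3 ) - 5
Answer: 3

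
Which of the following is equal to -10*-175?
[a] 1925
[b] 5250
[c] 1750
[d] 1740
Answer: c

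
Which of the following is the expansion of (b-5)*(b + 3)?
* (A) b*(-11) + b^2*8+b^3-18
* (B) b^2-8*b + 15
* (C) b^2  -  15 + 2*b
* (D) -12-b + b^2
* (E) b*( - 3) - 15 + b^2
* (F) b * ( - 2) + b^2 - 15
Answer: F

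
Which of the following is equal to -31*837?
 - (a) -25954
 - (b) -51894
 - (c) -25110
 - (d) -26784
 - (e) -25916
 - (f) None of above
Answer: f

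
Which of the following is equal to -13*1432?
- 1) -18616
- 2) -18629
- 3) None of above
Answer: 1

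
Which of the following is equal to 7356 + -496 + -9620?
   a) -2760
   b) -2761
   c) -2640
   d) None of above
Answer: a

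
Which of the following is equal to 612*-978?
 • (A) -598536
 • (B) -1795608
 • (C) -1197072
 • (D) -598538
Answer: A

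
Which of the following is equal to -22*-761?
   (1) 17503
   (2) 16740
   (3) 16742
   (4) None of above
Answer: 3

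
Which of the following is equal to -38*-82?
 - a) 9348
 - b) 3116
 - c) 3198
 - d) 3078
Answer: b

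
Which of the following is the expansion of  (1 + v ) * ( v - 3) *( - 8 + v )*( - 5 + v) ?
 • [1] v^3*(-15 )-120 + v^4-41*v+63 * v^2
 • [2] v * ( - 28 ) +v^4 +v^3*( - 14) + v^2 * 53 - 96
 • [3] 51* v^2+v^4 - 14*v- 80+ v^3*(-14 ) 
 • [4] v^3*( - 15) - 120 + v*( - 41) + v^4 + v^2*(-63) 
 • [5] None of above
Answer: 1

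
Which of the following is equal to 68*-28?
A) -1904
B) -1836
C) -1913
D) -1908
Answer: A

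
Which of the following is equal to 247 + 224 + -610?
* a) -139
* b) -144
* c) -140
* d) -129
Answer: a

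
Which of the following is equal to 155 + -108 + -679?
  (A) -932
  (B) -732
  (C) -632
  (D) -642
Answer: C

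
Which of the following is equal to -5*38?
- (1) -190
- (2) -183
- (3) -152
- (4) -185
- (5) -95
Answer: 1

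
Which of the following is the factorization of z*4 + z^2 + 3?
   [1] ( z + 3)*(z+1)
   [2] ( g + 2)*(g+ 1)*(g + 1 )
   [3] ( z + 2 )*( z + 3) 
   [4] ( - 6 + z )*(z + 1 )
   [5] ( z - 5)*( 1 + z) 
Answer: 1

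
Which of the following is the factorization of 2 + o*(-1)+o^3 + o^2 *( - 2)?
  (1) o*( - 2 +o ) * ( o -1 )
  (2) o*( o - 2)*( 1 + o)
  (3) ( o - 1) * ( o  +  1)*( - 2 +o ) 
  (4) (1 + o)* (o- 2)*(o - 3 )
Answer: 3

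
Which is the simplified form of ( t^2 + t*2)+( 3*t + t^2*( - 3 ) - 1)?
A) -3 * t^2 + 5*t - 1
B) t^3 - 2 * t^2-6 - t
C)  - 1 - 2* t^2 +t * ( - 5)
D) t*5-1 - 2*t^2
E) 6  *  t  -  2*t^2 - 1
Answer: D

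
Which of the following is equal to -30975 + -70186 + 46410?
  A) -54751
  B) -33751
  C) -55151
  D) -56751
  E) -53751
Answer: A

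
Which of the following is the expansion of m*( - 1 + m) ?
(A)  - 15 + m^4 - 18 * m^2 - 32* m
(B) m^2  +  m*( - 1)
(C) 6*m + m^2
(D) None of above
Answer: B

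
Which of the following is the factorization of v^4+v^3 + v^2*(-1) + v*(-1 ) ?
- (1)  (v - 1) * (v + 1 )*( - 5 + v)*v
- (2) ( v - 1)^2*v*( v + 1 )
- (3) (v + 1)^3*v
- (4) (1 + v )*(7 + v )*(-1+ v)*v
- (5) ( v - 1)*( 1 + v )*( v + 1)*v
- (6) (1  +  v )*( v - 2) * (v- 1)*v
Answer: 5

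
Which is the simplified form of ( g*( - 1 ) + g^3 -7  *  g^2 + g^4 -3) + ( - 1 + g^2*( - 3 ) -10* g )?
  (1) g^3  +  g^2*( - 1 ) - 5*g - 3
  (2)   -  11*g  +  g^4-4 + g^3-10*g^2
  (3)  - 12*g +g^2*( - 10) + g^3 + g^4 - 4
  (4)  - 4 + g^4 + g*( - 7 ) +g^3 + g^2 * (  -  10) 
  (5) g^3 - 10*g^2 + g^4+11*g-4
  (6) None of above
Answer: 2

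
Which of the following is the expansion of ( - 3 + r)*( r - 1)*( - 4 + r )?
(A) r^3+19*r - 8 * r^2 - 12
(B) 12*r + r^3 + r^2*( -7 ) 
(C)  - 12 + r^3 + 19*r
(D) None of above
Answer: A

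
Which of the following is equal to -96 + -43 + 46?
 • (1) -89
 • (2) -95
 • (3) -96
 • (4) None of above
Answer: 4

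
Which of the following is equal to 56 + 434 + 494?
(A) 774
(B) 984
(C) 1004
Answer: B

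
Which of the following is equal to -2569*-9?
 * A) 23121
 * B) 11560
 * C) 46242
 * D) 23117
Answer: A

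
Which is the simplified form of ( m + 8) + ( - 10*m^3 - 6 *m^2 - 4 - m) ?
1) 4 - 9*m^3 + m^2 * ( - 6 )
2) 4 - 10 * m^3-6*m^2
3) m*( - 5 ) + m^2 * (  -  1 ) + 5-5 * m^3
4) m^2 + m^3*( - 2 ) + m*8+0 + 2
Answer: 2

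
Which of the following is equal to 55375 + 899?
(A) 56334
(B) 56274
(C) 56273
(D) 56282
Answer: B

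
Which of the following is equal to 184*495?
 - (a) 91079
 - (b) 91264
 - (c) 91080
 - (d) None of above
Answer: c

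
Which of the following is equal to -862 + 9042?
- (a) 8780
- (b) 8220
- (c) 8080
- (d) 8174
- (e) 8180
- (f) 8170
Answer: e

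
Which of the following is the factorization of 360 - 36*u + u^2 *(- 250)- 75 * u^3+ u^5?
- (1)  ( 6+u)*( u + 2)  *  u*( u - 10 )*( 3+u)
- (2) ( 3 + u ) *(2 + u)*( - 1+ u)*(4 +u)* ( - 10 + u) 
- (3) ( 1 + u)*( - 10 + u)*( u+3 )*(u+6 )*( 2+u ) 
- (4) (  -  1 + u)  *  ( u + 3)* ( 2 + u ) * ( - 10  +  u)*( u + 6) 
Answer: 4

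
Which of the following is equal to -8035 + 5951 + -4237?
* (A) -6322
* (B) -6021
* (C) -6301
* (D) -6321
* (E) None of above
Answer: D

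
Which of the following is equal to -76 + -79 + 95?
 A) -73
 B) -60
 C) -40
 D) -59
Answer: B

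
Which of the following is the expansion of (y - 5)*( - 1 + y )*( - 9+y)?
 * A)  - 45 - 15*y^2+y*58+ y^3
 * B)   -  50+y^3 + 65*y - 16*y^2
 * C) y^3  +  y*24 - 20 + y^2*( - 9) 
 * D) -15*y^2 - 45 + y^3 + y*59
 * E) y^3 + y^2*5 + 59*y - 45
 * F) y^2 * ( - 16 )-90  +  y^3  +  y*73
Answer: D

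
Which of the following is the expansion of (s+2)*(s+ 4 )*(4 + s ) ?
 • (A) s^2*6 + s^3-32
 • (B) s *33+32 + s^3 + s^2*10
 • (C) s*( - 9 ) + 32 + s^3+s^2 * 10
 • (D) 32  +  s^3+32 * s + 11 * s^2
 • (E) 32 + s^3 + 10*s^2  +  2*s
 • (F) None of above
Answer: F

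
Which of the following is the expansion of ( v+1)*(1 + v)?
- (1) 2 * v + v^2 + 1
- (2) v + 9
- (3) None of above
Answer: 1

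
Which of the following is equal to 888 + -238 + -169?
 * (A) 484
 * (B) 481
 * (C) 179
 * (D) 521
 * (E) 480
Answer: B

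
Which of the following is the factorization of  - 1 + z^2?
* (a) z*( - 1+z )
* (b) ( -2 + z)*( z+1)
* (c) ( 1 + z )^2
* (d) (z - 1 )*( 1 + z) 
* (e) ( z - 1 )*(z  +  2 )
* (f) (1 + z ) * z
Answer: d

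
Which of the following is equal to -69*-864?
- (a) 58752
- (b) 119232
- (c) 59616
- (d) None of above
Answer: c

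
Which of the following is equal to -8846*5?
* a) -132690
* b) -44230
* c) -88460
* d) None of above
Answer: b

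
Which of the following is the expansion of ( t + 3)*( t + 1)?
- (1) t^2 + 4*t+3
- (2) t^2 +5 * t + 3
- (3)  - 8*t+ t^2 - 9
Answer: 1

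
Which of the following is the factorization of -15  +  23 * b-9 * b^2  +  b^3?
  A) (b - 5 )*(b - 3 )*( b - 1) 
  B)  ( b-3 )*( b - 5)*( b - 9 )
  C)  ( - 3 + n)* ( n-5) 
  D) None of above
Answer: A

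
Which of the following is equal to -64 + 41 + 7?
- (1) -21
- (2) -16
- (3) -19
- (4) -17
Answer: 2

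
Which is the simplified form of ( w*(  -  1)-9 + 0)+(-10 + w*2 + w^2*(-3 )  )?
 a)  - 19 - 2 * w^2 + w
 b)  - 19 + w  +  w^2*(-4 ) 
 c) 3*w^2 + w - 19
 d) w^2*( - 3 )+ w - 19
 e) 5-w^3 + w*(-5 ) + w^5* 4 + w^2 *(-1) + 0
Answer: d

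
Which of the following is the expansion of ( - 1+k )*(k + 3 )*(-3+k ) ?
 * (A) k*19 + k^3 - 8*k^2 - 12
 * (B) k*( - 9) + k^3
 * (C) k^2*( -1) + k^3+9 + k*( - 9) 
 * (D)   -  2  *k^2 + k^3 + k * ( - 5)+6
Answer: C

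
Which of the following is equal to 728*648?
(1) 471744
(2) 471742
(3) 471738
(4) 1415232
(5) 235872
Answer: 1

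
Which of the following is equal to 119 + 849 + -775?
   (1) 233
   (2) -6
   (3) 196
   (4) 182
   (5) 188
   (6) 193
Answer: 6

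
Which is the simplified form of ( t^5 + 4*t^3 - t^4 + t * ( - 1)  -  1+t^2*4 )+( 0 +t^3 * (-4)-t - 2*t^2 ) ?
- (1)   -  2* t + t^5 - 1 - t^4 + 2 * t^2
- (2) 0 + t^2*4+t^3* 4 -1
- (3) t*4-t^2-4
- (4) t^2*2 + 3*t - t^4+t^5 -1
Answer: 1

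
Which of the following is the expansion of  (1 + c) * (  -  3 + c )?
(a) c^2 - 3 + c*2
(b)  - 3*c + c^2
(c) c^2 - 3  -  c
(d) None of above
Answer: d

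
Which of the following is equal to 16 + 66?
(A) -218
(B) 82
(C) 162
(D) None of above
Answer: B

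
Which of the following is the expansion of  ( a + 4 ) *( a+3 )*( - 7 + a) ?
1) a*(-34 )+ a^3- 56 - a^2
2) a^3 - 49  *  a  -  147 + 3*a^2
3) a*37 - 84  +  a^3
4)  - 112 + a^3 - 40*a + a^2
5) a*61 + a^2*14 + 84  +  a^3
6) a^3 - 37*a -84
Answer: 6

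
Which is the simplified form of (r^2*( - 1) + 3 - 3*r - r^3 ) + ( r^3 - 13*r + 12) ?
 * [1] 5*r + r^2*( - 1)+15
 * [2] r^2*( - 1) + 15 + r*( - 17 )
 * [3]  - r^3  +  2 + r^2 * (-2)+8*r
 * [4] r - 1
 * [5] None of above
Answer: 5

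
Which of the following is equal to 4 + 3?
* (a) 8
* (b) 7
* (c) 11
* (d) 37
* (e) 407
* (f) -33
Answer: b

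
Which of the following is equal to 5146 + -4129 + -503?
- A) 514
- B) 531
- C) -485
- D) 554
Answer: A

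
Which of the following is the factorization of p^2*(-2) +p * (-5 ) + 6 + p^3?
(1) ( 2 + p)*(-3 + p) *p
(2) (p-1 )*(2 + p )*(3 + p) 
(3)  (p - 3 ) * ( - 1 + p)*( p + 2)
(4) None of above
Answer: 3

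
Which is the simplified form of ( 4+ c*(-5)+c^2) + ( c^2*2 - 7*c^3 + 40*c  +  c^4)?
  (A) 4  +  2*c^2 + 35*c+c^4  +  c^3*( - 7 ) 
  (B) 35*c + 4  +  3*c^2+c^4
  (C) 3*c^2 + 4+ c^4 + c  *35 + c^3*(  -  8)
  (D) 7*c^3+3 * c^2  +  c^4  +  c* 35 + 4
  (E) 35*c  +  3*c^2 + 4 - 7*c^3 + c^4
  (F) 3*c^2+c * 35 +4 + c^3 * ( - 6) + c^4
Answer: E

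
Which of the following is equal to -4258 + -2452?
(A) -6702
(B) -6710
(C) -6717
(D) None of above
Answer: B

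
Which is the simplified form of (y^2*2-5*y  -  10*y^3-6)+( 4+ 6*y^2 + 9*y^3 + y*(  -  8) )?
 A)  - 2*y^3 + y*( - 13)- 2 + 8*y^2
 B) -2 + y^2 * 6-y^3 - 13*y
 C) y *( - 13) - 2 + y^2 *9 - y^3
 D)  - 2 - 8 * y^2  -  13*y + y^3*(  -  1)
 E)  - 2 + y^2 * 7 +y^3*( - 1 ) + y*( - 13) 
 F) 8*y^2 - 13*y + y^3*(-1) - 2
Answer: F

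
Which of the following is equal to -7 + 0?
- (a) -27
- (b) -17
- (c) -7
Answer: c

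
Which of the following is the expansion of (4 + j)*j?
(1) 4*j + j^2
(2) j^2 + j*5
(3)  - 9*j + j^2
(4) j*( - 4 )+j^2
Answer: 1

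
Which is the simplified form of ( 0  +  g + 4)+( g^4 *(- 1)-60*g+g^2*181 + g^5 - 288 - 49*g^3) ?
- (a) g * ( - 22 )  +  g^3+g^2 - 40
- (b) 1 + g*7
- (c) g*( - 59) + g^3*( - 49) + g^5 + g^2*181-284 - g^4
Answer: c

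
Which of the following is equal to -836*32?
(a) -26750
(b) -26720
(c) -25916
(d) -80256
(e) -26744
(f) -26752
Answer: f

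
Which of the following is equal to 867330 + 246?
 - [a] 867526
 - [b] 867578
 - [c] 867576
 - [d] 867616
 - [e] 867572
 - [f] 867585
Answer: c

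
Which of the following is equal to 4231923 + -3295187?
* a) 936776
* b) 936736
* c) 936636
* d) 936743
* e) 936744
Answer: b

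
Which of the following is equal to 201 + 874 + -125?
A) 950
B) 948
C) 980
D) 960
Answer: A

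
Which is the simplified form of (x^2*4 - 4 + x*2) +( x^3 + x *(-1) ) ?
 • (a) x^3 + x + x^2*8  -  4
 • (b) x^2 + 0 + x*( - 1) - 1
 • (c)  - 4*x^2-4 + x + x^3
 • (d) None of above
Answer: d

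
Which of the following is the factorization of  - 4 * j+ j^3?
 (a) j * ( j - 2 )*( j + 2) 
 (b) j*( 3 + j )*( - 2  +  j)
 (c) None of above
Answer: a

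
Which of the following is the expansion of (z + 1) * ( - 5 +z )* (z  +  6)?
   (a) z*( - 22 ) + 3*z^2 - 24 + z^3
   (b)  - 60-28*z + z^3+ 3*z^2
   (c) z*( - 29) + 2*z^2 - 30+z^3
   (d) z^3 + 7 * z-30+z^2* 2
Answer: c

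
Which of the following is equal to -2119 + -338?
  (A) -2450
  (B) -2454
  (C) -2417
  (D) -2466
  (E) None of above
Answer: E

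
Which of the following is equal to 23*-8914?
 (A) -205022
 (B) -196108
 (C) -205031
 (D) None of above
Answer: A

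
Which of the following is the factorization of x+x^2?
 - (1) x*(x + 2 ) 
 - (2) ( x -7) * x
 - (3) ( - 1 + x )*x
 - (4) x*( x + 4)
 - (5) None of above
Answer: 5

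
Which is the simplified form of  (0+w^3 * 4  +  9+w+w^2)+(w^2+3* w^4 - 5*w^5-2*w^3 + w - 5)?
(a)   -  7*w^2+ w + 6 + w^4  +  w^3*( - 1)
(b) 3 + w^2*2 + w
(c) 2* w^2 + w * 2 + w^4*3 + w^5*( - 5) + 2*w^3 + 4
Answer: c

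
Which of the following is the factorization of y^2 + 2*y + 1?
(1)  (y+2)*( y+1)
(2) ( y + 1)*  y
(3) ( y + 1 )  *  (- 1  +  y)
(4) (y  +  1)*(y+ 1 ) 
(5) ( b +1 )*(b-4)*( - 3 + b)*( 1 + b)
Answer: 4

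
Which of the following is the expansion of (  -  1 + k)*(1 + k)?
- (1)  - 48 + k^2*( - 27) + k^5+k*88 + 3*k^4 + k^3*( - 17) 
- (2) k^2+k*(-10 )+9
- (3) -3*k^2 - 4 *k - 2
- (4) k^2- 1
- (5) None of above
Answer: 4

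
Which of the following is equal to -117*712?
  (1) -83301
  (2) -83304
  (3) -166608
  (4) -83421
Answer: 2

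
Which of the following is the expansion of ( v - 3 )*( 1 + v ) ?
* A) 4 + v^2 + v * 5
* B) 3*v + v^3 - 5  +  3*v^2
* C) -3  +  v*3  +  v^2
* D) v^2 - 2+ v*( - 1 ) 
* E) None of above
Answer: E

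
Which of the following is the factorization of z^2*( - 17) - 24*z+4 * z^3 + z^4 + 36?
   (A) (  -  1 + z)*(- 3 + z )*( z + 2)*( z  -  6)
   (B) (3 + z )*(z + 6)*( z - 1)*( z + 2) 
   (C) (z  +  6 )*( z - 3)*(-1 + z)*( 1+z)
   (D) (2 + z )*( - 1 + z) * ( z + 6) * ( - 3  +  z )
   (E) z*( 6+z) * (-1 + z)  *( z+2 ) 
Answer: D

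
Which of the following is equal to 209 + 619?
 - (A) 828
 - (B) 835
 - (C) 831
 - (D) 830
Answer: A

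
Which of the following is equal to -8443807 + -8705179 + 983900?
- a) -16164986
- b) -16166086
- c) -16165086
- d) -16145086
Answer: c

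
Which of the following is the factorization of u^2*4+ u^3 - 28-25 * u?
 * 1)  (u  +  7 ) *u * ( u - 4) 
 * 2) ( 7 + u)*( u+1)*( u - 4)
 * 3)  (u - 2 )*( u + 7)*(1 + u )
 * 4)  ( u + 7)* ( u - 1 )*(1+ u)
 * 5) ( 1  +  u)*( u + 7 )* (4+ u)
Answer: 2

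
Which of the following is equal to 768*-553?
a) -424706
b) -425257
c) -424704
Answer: c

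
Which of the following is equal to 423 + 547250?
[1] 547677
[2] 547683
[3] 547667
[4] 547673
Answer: 4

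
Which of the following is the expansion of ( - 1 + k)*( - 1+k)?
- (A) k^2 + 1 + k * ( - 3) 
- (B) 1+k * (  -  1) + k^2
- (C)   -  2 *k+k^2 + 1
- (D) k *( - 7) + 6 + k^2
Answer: C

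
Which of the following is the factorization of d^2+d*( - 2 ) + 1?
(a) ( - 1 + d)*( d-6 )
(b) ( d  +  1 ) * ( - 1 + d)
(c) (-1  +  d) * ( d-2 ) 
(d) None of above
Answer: d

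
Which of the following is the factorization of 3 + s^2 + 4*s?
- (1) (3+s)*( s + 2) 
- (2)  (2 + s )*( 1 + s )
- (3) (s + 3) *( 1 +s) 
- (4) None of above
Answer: 3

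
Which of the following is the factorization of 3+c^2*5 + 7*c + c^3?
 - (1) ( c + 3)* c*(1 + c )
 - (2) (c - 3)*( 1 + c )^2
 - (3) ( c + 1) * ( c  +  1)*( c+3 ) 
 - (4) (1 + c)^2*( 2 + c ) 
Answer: 3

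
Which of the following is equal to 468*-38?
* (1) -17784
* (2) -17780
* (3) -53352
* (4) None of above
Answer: 1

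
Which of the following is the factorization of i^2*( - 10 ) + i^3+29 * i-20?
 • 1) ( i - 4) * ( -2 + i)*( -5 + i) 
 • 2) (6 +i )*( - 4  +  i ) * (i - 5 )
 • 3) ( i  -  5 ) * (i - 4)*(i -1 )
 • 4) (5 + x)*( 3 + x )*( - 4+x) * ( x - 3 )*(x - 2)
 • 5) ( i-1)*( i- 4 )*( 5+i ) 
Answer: 3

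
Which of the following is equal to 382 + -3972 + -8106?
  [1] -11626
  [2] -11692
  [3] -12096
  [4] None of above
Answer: 4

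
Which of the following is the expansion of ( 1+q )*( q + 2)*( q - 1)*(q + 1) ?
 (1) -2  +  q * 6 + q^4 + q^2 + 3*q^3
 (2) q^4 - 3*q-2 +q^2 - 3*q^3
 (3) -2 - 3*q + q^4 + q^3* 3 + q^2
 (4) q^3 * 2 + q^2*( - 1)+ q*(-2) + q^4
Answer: 3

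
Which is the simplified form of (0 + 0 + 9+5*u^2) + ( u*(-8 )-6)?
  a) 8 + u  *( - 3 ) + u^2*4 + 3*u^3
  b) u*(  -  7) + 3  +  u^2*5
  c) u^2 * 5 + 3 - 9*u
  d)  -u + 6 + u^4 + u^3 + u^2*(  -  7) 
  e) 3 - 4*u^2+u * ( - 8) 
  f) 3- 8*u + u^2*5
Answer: f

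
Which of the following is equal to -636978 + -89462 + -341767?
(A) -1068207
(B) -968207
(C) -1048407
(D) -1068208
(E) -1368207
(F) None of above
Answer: A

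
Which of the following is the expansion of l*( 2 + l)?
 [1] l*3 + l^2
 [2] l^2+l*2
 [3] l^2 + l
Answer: 2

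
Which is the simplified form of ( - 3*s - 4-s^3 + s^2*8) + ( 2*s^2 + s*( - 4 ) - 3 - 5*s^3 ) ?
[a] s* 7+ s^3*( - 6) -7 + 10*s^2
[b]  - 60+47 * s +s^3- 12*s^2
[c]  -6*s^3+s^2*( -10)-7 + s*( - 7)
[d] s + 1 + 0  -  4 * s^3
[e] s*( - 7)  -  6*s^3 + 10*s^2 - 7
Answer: e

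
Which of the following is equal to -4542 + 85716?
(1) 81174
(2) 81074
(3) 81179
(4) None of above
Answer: 1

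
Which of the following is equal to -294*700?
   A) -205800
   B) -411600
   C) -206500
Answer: A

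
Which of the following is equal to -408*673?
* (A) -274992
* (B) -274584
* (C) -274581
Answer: B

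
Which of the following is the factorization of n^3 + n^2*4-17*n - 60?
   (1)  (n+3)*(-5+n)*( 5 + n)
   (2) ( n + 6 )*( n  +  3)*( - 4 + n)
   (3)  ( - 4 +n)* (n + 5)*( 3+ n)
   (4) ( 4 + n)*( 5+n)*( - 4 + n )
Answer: 3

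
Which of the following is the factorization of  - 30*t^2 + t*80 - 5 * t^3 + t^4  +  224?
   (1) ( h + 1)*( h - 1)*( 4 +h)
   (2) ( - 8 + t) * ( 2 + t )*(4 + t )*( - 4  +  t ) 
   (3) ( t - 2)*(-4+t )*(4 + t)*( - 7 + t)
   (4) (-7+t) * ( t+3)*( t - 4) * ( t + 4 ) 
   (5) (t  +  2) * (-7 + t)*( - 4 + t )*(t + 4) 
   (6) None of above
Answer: 5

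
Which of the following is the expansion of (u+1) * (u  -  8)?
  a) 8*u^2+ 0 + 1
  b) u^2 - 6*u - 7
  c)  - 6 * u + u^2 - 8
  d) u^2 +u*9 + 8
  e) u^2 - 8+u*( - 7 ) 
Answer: e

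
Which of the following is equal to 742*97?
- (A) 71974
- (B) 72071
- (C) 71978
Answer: A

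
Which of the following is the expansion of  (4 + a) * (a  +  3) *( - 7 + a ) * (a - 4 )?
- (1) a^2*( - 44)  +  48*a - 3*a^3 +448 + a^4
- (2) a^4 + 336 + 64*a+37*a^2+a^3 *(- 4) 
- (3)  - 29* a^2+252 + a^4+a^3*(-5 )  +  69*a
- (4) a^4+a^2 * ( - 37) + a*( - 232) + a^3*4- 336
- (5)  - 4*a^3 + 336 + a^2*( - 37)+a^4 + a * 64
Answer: 5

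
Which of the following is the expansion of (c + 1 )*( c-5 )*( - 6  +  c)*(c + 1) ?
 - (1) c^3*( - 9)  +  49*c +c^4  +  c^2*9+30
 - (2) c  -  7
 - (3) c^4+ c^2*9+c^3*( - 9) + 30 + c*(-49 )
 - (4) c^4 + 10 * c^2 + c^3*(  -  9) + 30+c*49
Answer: 1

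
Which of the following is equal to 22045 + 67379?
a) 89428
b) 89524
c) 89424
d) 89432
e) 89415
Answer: c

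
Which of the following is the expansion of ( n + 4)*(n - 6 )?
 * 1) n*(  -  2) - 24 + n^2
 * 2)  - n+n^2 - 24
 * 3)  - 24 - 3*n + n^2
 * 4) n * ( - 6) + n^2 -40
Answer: 1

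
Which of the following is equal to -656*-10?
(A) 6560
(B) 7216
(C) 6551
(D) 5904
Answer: A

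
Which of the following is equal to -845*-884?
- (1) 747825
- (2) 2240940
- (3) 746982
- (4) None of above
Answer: 4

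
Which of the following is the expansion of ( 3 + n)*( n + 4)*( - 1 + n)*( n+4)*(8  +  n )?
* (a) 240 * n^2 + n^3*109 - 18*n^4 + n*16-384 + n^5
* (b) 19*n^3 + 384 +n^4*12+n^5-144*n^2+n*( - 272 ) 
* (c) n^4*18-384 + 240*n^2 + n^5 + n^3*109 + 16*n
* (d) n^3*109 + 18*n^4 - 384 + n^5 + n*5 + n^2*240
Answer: c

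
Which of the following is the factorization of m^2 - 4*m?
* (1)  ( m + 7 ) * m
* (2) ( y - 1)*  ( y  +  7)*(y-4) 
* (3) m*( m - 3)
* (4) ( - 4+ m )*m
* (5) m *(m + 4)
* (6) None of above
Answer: 4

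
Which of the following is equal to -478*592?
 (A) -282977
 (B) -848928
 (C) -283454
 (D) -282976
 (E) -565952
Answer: D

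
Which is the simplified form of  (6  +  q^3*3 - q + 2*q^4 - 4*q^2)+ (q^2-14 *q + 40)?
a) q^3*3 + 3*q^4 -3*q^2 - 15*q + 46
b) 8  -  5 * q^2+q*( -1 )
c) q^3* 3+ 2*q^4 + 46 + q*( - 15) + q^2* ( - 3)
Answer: c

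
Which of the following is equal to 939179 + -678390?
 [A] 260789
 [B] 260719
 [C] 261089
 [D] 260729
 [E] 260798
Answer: A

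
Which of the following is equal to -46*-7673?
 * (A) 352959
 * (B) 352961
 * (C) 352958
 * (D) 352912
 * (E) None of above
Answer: C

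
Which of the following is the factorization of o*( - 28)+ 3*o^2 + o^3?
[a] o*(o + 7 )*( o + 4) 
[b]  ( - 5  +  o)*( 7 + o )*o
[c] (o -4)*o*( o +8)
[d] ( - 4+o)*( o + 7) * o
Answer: d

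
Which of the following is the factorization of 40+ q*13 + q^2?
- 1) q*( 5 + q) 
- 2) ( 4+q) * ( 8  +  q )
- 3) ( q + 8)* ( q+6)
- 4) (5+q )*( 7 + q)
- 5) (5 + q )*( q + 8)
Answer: 5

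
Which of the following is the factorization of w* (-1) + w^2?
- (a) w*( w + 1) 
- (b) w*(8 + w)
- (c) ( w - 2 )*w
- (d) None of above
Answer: d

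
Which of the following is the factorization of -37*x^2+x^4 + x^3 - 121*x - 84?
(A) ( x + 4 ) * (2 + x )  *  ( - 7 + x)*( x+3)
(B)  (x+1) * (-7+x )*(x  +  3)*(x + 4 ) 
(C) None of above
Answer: B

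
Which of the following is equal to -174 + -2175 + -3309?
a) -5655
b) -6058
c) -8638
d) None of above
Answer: d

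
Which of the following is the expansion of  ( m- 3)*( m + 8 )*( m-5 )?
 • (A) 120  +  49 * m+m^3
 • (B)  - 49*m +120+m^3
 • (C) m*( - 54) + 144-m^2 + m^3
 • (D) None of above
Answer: B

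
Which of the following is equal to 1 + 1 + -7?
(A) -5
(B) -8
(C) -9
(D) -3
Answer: A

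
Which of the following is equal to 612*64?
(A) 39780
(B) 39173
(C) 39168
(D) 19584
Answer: C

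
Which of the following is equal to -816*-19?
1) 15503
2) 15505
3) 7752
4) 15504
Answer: 4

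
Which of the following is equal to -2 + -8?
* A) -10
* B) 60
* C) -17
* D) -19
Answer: A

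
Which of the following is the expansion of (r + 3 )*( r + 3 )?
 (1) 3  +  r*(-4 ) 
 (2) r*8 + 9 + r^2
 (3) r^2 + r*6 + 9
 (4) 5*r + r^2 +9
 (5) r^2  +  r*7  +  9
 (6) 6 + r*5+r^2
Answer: 3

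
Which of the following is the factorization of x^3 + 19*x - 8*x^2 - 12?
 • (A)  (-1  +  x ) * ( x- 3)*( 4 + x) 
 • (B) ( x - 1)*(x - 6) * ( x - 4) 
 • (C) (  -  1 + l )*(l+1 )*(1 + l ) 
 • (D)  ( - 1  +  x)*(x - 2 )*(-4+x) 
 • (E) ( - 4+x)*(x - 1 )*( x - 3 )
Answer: E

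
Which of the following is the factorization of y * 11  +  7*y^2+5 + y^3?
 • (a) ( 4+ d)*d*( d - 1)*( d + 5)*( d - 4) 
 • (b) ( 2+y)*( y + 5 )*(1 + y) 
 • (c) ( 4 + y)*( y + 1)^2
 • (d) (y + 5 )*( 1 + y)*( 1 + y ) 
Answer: d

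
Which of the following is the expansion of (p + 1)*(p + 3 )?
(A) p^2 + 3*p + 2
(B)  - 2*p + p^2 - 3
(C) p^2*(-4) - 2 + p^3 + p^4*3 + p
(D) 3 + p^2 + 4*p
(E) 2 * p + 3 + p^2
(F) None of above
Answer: D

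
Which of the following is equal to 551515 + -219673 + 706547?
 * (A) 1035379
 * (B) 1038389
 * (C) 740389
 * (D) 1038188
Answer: B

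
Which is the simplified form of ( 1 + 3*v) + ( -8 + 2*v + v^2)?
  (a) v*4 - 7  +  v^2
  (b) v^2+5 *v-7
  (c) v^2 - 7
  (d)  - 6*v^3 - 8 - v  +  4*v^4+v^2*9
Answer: b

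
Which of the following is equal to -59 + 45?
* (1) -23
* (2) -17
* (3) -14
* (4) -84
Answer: 3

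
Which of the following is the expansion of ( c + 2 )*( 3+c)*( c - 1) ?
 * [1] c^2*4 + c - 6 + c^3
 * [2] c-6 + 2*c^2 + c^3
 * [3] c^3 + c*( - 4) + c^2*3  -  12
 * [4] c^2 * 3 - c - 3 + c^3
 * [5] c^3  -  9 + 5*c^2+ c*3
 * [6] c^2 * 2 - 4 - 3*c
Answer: 1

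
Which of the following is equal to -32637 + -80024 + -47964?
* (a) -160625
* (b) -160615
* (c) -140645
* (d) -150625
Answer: a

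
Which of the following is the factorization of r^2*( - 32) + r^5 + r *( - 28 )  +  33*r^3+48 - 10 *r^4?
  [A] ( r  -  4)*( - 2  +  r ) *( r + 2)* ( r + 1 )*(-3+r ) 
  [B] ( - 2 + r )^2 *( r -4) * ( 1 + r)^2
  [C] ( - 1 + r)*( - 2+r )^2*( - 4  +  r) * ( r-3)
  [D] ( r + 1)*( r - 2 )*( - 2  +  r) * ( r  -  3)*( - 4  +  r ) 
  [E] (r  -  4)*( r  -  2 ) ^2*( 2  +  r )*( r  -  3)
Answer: D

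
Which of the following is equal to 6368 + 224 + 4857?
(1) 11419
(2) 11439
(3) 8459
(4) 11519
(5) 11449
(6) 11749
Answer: 5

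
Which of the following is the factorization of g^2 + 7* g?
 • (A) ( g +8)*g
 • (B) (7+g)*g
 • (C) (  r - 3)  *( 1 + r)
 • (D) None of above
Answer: B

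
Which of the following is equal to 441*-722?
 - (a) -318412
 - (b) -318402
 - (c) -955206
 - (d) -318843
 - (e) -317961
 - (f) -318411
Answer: b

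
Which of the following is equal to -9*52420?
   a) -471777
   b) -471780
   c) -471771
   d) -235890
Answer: b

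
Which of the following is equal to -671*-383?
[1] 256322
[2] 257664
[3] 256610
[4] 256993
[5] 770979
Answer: 4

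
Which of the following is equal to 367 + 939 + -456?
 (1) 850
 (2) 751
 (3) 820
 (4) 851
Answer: 1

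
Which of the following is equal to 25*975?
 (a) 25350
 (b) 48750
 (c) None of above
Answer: c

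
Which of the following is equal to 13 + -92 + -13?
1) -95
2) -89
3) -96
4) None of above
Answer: 4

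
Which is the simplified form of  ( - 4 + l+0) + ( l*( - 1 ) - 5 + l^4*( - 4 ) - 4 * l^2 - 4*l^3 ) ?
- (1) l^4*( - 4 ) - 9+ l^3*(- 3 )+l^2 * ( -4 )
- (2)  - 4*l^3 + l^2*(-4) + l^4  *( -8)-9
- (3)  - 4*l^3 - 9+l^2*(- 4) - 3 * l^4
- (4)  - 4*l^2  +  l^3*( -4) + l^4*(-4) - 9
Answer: 4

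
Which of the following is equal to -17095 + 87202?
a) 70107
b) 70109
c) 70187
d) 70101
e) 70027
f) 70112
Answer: a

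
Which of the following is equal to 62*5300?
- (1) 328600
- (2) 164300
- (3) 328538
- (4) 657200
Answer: 1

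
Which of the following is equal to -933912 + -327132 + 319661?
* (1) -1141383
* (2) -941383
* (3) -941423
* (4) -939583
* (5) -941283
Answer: 2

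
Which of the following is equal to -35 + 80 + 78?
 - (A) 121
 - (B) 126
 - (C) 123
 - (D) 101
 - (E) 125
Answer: C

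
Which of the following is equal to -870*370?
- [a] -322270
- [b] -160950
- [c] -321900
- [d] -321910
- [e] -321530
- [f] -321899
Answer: c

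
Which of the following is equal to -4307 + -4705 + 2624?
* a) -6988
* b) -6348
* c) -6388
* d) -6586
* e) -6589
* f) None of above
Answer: c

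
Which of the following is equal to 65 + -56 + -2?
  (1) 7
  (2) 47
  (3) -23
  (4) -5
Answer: 1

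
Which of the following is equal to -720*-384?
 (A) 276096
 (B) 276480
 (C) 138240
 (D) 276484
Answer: B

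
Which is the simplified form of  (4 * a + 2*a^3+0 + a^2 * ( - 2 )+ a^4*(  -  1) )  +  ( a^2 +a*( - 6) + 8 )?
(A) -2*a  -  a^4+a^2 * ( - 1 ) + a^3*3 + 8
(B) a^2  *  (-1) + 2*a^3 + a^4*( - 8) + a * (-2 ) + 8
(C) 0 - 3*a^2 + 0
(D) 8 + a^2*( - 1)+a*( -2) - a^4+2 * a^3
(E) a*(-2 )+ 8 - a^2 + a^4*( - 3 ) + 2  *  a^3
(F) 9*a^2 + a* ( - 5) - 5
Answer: D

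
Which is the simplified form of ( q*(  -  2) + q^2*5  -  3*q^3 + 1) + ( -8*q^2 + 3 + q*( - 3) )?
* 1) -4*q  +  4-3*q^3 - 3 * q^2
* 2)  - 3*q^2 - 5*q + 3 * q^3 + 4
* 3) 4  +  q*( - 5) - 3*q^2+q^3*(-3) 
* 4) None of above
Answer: 3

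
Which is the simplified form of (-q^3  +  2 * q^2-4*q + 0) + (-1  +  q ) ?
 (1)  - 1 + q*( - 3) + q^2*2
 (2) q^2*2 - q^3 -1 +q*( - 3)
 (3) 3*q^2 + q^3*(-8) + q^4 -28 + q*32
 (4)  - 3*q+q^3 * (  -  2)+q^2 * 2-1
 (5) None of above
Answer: 2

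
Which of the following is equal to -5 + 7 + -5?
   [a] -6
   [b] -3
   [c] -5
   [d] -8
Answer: b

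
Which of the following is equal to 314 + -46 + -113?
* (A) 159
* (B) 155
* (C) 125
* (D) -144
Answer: B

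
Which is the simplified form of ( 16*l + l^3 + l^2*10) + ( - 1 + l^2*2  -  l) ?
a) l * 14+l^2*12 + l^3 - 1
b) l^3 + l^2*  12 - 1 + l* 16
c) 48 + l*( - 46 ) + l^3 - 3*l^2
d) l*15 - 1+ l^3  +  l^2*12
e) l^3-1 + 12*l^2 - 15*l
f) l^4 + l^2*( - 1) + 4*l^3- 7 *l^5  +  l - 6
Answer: d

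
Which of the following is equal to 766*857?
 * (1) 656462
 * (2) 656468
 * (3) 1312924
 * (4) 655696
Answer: 1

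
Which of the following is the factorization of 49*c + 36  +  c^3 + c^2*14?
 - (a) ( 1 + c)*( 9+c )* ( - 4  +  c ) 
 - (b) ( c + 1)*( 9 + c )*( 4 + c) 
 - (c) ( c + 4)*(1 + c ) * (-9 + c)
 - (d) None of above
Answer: b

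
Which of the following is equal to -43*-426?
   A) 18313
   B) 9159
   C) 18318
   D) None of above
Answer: C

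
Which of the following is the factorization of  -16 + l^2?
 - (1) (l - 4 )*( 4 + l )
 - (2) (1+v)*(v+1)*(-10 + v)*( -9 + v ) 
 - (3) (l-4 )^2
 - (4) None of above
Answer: 1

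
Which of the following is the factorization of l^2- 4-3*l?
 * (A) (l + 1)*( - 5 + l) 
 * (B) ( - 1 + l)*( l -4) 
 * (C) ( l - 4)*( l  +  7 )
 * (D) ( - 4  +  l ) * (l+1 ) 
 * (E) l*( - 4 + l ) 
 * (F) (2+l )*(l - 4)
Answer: D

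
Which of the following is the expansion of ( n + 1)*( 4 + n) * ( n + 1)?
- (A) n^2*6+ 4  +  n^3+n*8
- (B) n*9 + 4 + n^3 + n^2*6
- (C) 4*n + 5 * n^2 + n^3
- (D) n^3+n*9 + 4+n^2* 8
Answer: B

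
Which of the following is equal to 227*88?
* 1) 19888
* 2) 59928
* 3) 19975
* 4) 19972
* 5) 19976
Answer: 5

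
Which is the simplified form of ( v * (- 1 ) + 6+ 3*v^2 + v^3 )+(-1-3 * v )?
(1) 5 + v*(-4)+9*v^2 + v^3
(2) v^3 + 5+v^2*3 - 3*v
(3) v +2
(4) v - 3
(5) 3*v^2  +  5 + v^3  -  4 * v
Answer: 5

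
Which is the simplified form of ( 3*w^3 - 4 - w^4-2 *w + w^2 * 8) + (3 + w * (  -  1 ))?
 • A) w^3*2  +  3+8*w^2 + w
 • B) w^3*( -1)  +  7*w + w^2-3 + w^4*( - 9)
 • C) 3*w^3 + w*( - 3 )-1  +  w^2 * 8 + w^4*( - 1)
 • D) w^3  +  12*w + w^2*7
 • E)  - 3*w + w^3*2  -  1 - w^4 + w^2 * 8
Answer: C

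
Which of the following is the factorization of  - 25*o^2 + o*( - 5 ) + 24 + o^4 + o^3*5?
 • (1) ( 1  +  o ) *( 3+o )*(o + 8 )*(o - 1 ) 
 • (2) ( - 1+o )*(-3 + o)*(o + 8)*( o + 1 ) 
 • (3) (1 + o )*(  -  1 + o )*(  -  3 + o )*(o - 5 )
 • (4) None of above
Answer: 2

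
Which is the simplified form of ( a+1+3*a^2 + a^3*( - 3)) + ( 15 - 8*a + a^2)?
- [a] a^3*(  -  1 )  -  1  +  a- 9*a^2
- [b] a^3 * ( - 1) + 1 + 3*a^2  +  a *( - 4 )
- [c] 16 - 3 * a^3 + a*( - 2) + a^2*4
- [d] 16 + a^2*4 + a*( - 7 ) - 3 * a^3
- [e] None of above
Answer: d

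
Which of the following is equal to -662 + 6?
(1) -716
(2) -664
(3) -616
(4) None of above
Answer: 4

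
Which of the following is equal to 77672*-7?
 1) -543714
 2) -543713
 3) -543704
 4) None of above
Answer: 3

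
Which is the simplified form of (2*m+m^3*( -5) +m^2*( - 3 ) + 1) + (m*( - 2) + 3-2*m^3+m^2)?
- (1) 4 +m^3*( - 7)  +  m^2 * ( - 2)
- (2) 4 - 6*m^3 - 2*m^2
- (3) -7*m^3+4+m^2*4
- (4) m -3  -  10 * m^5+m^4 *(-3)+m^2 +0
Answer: 1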